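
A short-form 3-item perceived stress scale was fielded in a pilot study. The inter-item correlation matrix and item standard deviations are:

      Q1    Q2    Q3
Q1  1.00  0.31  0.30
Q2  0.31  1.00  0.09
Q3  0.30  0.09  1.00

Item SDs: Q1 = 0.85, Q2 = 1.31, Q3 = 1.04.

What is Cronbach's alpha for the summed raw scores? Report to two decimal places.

Σσ²ᵢ = 0.85² + 1.31² + 1.04² = 3.5202
Covariances σ_ij = r_ij · s_i · s_j:
  σ(Q1,Q2) = 0.31 × 0.85 × 1.31 = 0.3452
  σ(Q1,Q3) = 0.30 × 0.85 × 1.04 = 0.2652
  σ(Q2,Q3) = 0.09 × 1.31 × 1.04 = 0.1226
σ²_T = Σσ²ᵢ + 2·Σσ_ij = 3.5202 + 2 × 0.7330 = 4.9862
α = (3/2)·(1 − 3.5202/4.9862) = 0.44

α = 0.44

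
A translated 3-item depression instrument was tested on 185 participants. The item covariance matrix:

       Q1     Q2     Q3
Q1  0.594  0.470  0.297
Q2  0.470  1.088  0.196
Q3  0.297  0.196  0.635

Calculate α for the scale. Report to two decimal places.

α = 0.68

Σσ²ᵢ = 0.594 + 1.088 + 0.635 = 2.317
Σ_{i<j} σ_ij = 0.963
Var(T) = 2.317 + 2 × 0.963 = 4.243
α = (k/(k−1))·(1 − Σσ²ᵢ/Var(T)) = (3/2)·(1 − 2.317/4.243) = 0.68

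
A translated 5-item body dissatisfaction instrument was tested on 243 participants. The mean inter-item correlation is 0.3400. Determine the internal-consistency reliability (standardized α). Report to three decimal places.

α = 0.720

Standardized α = k·r̄ / (1 + (k−1)·r̄) = 5 × 0.3400 / (1 + 4 × 0.3400)
  = 1.7000 / 2.3600 = 0.720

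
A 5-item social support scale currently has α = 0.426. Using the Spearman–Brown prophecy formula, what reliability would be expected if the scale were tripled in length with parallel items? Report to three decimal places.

predicted reliability = 0.690

Length factor m = 3
α' = m·α / (1 + (m−1)·α)
   = 3 × 0.426 / (1 + (3 − 1) × 0.426)
   = 1.2780 / 1.8520 = 0.690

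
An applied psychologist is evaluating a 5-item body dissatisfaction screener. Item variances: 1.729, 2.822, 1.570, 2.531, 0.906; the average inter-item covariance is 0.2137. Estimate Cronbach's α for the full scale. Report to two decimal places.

ΣVar(i) = 1.729 + 2.822 + 1.570 + 2.531 + 0.906 = 9.558
Sum of the 10 distinct covariances = 10 × 0.2137 = 2.1370
Var(T) = ΣVar(i) + 2·Σcov = 9.558 + 2 × 2.1370 = 13.8320
α = (5/4)·(1 − 9.558/13.8320) = 0.39

α = 0.39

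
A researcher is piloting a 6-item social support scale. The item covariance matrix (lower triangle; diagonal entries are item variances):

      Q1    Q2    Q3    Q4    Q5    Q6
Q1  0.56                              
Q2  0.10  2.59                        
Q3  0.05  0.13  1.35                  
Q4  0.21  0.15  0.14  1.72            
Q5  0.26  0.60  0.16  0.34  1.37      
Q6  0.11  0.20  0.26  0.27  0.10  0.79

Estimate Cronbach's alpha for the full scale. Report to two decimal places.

Σσᵢ² = 0.56 + 2.59 + 1.35 + 1.72 + 1.37 + 0.79 = 8.38
Sum of off-diagonal covariances = 3.08
σ²_total = 8.38 + 2 × 3.08 = 14.54
α = (k/(k−1))·(1 − Σσᵢ²/σ²_total) = (6/5)·(1 − 8.38/14.54) = 0.51

α = 0.51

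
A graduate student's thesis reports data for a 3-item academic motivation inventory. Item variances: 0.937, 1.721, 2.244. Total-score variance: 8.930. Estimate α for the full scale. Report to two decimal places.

sum of item variances = 0.937 + 1.721 + 2.244 = 4.902
α = (k/(k−1))·(1 − sum of item variances/total variance) = (3/2)·(1 − 4.902/8.930) = 0.68

α = 0.68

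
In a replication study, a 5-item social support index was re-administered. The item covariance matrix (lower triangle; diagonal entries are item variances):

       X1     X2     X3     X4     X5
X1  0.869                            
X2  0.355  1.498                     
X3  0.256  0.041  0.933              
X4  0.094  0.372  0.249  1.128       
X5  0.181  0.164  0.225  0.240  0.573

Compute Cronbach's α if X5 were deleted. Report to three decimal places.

α = 0.509

Remaining items: X1, X2, X3, X4 (k = 4).
ΣVar(i) = 0.869 + 1.498 + 0.933 + 1.128 = 4.428
σ²_T = 4.428 + 2 × 1.367 = 7.162
α (item deleted) = (4/3)·(1 − 4.428/7.162) = 0.509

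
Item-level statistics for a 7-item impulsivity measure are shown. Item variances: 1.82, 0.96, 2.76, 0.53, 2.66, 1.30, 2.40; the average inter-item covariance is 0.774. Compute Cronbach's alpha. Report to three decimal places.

Σσᵢ² = 1.82 + 0.96 + 2.76 + 0.53 + 2.66 + 1.30 + 2.40 = 12.43
Sum of the 21 distinct covariances = 21 × 0.774 = 16.254
total variance = Σσᵢ² + 2·Σcov = 12.43 + 2 × 16.254 = 44.938
α = (7/6)·(1 − 12.43/44.938) = 0.844

Cronbach's alpha = 0.844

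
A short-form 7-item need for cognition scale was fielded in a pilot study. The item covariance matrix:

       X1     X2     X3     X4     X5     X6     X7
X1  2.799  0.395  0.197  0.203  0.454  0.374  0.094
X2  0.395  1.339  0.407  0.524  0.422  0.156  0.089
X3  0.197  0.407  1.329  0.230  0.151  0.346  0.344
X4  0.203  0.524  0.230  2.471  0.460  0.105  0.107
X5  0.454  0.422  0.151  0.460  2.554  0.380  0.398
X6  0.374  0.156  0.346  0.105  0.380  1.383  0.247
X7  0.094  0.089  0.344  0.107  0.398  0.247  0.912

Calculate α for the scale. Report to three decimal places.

α = 0.569

sum of item variances = 2.799 + 1.339 + 1.329 + 2.471 + 2.554 + 1.383 + 0.912 = 12.787
Sum of the distinct covariances = 6.083
σ²_total = 12.787 + 2 × 6.083 = 24.953
α = (k/(k−1))·(1 − sum of item variances/σ²_total) = (7/6)·(1 − 12.787/24.953) = 0.569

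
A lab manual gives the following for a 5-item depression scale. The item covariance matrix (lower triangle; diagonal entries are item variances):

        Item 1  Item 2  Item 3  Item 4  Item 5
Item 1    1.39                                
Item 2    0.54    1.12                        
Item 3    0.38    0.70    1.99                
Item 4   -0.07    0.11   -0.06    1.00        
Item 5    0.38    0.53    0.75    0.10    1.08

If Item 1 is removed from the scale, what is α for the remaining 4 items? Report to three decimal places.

α = 0.601

Remaining items: Item 2, Item 3, Item 4, Item 5 (k = 4).
Σσᵢ² = 1.12 + 1.99 + 1.00 + 1.08 = 5.19
total variance = 5.19 + 2 × 2.13 = 9.45
α (item deleted) = (4/3)·(1 − 5.19/9.45) = 0.601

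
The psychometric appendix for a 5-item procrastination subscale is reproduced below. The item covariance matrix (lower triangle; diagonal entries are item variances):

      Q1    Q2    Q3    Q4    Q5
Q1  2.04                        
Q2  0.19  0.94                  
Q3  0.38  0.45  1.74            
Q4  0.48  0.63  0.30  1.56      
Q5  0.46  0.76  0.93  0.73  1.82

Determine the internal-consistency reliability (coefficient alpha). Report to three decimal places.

α = 0.709

sum of item variances = 2.04 + 0.94 + 1.74 + 1.56 + 1.82 = 8.10
Sum of off-diagonal covariances = 5.31
Var(T) = 8.10 + 2 × 5.31 = 18.72
α = (k/(k−1))·(1 − sum of item variances/Var(T)) = (5/4)·(1 − 8.10/18.72) = 0.709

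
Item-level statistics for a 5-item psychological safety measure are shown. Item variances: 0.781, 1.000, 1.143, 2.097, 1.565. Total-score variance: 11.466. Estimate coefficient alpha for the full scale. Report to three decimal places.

coefficient alpha = 0.532

ΣVar(i) = 0.781 + 1.000 + 1.143 + 2.097 + 1.565 = 6.586
α = (k/(k−1))·(1 − ΣVar(i)/total variance) = (5/4)·(1 − 6.586/11.466) = 0.532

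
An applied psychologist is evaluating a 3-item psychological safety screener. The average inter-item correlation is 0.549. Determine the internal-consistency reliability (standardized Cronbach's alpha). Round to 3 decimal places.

Standardized α = k·r̄ / (1 + (k−1)·r̄) = 3 × 0.549 / (1 + 2 × 0.549)
  = 1.6470 / 2.0980 = 0.785

standardized Cronbach's alpha = 0.785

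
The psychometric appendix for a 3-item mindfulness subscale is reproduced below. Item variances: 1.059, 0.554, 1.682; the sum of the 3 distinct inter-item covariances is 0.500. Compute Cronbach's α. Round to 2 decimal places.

Σσ²ᵢ = 1.059 + 0.554 + 1.682 = 3.295
Sum of distinct covariances = 0.500
Var(T) = Σσ²ᵢ + 2·Σcov = 3.295 + 2 × 0.500 = 4.295
α = (3/2)·(1 − 3.295/4.295) = 0.35

Cronbach's α = 0.35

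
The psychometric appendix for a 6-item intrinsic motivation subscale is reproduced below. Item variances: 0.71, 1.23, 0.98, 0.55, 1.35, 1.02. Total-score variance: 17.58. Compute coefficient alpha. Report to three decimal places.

sum of item variances = 0.71 + 1.23 + 0.98 + 0.55 + 1.35 + 1.02 = 5.84
α = (k/(k−1))·(1 − sum of item variances/Var(T)) = (6/5)·(1 − 5.84/17.58) = 0.801

α = 0.801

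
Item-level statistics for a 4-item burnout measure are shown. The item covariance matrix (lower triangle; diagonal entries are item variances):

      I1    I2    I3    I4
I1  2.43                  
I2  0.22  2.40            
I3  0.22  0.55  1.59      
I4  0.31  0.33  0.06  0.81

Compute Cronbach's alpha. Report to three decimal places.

Σσ²ᵢ = 2.43 + 2.40 + 1.59 + 0.81 = 7.23
Σ_{i<j} σ_ij = 1.69
σ²_T = 7.23 + 2 × 1.69 = 10.61
α = (k/(k−1))·(1 − Σσ²ᵢ/σ²_T) = (4/3)·(1 − 7.23/10.61) = 0.425

α = 0.425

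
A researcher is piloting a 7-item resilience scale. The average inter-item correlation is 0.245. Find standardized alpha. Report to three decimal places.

Standardized α = k·r̄ / (1 + (k−1)·r̄) = 7 × 0.245 / (1 + 6 × 0.245)
  = 1.7150 / 2.4700 = 0.694

standardized alpha = 0.694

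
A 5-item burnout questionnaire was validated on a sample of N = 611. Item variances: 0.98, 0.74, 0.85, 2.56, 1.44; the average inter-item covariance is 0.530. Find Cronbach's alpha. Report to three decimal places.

Cronbach's alpha = 0.772

Σσ²ᵢ = 0.98 + 0.74 + 0.85 + 2.56 + 1.44 = 6.57
Sum of the 10 distinct covariances = 10 × 0.530 = 5.300
σ²_total = Σσ²ᵢ + 2·Σcov = 6.57 + 2 × 5.300 = 17.170
α = (5/4)·(1 − 6.57/17.170) = 0.772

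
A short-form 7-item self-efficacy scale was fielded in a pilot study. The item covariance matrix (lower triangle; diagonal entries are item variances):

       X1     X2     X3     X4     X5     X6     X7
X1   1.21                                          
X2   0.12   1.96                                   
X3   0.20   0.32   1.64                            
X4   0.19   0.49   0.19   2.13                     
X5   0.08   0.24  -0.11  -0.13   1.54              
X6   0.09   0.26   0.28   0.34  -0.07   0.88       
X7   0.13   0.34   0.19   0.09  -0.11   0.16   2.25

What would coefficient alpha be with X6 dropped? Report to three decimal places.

α = 0.352

Remaining items: X1, X2, X3, X4, X5, X7 (k = 6).
sum of item variances = 1.21 + 1.96 + 1.64 + 2.13 + 1.54 + 2.25 = 10.73
σ²_T = 10.73 + 2 × 2.23 = 15.19
α (item deleted) = (6/5)·(1 − 10.73/15.19) = 0.352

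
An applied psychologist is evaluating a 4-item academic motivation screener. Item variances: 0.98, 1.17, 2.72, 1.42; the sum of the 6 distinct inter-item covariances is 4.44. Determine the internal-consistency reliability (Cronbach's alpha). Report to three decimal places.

ΣVar(i) = 0.98 + 1.17 + 2.72 + 1.42 = 6.29
Sum of distinct covariances = 4.44
σ²_total = ΣVar(i) + 2·Σcov = 6.29 + 2 × 4.44 = 15.17
α = (4/3)·(1 − 6.29/15.17) = 0.780

α = 0.780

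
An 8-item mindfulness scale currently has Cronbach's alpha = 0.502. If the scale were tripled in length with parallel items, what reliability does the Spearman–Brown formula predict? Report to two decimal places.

predicted reliability = 0.75

Length factor m = 3
α' = m·α / (1 + (m−1)·α)
   = 3 × 0.502 / (1 + (3 − 1) × 0.502)
   = 1.5060 / 2.0040 = 0.75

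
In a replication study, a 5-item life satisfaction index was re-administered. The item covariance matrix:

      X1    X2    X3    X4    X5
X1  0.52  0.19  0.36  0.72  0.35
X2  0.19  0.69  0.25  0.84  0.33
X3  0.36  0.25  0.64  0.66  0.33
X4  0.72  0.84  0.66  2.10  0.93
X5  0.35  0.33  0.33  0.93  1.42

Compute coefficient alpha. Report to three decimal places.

α = 0.811

sum of item variances = 0.52 + 0.69 + 0.64 + 2.10 + 1.42 = 5.37
Sum of the distinct covariances = 4.96
σ²_total = 5.37 + 2 × 4.96 = 15.29
α = (k/(k−1))·(1 − sum of item variances/σ²_total) = (5/4)·(1 − 5.37/15.29) = 0.811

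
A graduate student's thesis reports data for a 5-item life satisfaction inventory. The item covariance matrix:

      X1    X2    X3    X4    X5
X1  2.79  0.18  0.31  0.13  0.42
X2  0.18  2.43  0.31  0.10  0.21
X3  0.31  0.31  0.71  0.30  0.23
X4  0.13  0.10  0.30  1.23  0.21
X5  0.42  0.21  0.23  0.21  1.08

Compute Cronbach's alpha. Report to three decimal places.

Σσ²ᵢ = 2.79 + 2.43 + 0.71 + 1.23 + 1.08 = 8.24
Sum of off-diagonal covariances = 2.40
Var(T) = 8.24 + 2 × 2.40 = 13.04
α = (k/(k−1))·(1 − Σσ²ᵢ/Var(T)) = (5/4)·(1 − 8.24/13.04) = 0.460

α = 0.460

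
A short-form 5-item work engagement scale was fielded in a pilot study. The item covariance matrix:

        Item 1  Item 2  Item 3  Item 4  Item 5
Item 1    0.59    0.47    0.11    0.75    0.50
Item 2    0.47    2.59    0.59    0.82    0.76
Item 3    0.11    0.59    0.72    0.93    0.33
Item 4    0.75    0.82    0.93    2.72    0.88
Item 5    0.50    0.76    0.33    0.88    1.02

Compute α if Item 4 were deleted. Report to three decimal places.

Remaining items: Item 1, Item 2, Item 3, Item 5 (k = 4).
ΣVar(i) = 0.59 + 2.59 + 0.72 + 1.02 = 4.92
σ²_T = 4.92 + 2 × 2.76 = 10.44
α (item deleted) = (4/3)·(1 − 4.92/10.44) = 0.705

α = 0.705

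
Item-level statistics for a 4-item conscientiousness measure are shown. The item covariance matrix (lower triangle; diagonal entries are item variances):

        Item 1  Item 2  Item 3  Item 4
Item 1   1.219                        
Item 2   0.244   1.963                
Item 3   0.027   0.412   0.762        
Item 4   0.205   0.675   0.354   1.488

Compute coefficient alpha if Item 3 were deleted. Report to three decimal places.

Remaining items: Item 1, Item 2, Item 4 (k = 3).
Σσ²ᵢ = 1.219 + 1.963 + 1.488 = 4.670
σ²_T = 4.670 + 2 × 1.124 = 6.918
α (item deleted) = (3/2)·(1 − 4.670/6.918) = 0.487

coefficient alpha = 0.487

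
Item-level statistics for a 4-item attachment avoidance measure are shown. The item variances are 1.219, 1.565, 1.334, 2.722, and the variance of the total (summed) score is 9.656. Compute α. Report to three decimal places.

α = 0.389

Σσᵢ² = 1.219 + 1.565 + 1.334 + 2.722 = 6.840
α = (k/(k−1))·(1 − Σσᵢ²/Var(T)) = (4/3)·(1 − 6.840/9.656) = 0.389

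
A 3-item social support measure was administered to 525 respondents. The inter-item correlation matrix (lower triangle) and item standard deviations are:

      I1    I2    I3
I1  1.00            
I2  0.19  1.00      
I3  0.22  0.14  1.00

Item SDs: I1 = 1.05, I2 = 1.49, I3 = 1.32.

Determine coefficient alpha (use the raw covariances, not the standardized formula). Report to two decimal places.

Σσ²ᵢ = 1.05² + 1.49² + 1.32² = 5.0650
Covariances σ_ij = r_ij · s_i · s_j:
  σ(I1,I2) = 0.19 × 1.05 × 1.49 = 0.2973
  σ(I1,I3) = 0.22 × 1.05 × 1.32 = 0.3049
  σ(I2,I3) = 0.14 × 1.49 × 1.32 = 0.2754
σ²_T = Σσ²ᵢ + 2·Σσ_ij = 5.0650 + 2 × 0.8776 = 6.8202
α = (3/2)·(1 − 5.0650/6.8202) = 0.39

α = 0.39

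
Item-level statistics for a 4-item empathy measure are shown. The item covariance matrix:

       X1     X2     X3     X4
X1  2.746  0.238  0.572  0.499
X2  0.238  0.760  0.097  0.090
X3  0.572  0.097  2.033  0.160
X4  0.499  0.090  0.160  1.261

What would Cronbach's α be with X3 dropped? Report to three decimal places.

α = 0.386

Remaining items: X1, X2, X4 (k = 3).
Σσᵢ² = 2.746 + 0.760 + 1.261 = 4.767
σ²_total = 4.767 + 2 × 0.827 = 6.421
α (item deleted) = (3/2)·(1 − 4.767/6.421) = 0.386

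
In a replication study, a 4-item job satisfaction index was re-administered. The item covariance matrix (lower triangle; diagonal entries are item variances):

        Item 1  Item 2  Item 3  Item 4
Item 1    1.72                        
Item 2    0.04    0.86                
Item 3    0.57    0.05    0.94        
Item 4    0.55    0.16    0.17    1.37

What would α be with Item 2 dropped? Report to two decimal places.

Remaining items: Item 1, Item 3, Item 4 (k = 3).
Σσ²ᵢ = 1.72 + 0.94 + 1.37 = 4.03
Var(T) = 4.03 + 2 × 1.29 = 6.61
α (item deleted) = (3/2)·(1 − 4.03/6.61) = 0.59

α = 0.59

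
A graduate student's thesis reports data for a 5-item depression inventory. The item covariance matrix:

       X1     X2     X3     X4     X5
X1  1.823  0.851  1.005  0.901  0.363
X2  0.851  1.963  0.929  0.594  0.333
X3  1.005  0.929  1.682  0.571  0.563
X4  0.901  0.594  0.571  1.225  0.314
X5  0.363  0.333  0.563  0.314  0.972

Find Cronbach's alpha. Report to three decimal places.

Cronbach's alpha = 0.783

Σσᵢ² = 1.823 + 1.963 + 1.682 + 1.225 + 0.972 = 7.665
Sum of the distinct covariances = 6.424
Var(T) = 7.665 + 2 × 6.424 = 20.513
α = (k/(k−1))·(1 − Σσᵢ²/Var(T)) = (5/4)·(1 − 7.665/20.513) = 0.783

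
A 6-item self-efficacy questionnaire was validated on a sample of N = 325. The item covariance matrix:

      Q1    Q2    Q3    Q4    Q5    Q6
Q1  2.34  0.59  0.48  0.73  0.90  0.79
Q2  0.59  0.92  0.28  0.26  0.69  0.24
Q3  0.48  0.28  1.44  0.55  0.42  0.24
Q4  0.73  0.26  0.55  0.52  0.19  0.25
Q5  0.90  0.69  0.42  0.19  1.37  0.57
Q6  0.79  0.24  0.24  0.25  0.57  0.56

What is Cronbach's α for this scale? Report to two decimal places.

sum of item variances = 2.34 + 0.92 + 1.44 + 0.52 + 1.37 + 0.56 = 7.15
Σ_{i<j} σ_ij = 7.18
σ²_total = 7.15 + 2 × 7.18 = 21.51
α = (k/(k−1))·(1 − sum of item variances/σ²_total) = (6/5)·(1 − 7.15/21.51) = 0.80

Cronbach's α = 0.80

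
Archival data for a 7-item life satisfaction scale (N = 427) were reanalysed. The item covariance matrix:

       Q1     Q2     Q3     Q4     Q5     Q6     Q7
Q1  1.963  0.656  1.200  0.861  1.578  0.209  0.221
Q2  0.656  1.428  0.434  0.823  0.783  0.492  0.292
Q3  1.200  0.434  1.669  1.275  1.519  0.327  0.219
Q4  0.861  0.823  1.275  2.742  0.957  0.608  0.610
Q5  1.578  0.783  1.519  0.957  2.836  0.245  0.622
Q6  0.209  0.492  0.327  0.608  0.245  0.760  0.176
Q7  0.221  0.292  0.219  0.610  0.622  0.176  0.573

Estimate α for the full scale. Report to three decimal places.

α = 0.819

Σσ²ᵢ = 1.963 + 1.428 + 1.669 + 2.742 + 2.836 + 0.760 + 0.573 = 11.971
Sum of the distinct covariances = 14.107
σ²_T = 11.971 + 2 × 14.107 = 40.185
α = (k/(k−1))·(1 − Σσ²ᵢ/σ²_T) = (7/6)·(1 − 11.971/40.185) = 0.819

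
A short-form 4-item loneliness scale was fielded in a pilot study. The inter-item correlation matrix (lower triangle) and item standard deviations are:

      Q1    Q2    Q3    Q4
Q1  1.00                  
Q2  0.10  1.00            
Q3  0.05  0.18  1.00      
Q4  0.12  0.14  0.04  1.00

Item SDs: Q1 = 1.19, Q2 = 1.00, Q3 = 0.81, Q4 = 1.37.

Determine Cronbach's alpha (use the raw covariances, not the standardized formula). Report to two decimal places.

Σσ²ᵢ = 1.19² + 1.00² + 0.81² + 1.37² = 4.9491
Covariances σ_ij = r_ij · s_i · s_j:
  σ(Q1,Q2) = 0.10 × 1.19 × 1.00 = 0.1190
  σ(Q1,Q3) = 0.05 × 1.19 × 0.81 = 0.0482
  σ(Q1,Q4) = 0.12 × 1.19 × 1.37 = 0.1956
  σ(Q2,Q3) = 0.18 × 1.00 × 0.81 = 0.1458
  σ(Q2,Q4) = 0.14 × 1.00 × 1.37 = 0.1918
  σ(Q3,Q4) = 0.04 × 0.81 × 1.37 = 0.0444
σ²_T = Σσ²ᵢ + 2·Σσ_ij = 4.9491 + 2 × 0.7448 = 6.4387
α = (4/3)·(1 − 4.9491/6.4387) = 0.31

α = 0.31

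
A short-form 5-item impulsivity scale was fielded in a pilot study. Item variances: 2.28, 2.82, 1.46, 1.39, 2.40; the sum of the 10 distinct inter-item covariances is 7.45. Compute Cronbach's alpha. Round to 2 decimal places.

Σσ²ᵢ = 2.28 + 2.82 + 1.46 + 1.39 + 2.40 = 10.35
Sum of distinct covariances = 7.45
σ²_total = Σσ²ᵢ + 2·Σcov = 10.35 + 2 × 7.45 = 25.25
α = (5/4)·(1 − 10.35/25.25) = 0.74

Cronbach's alpha = 0.74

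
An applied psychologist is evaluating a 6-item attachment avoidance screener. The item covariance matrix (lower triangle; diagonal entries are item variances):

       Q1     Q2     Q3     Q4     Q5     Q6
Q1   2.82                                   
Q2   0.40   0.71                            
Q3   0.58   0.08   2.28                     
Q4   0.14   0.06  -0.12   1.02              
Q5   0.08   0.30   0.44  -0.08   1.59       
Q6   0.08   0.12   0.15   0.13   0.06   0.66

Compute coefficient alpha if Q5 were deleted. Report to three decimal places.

α = 0.377

Remaining items: Q1, Q2, Q3, Q4, Q6 (k = 5).
Σσᵢ² = 2.82 + 0.71 + 2.28 + 1.02 + 0.66 = 7.49
σ²_total = 7.49 + 2 × 1.62 = 10.73
α (item deleted) = (5/4)·(1 − 7.49/10.73) = 0.377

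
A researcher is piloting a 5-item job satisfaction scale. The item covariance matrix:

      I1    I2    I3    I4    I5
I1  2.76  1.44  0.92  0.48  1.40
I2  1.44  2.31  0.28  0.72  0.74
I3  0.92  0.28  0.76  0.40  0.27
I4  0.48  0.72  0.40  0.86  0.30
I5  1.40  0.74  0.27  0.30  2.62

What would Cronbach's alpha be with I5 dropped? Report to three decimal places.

Remaining items: I1, I2, I3, I4 (k = 4).
sum of item variances = 2.76 + 2.31 + 0.76 + 0.86 = 6.69
Var(T) = 6.69 + 2 × 4.24 = 15.17
α (item deleted) = (4/3)·(1 − 6.69/15.17) = 0.745

Cronbach's alpha = 0.745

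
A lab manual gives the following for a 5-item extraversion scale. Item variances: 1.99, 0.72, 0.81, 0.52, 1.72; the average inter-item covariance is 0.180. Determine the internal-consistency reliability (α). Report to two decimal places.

Σσ²ᵢ = 1.99 + 0.72 + 0.81 + 0.52 + 1.72 = 5.76
Sum of the 10 distinct covariances = 10 × 0.180 = 1.800
σ²_T = Σσ²ᵢ + 2·Σcov = 5.76 + 2 × 1.800 = 9.360
α = (5/4)·(1 − 5.76/9.360) = 0.48

α = 0.48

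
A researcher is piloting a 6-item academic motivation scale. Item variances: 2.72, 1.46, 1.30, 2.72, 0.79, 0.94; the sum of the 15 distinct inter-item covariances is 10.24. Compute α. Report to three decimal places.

α = 0.808

ΣVar(i) = 2.72 + 1.46 + 1.30 + 2.72 + 0.79 + 0.94 = 9.93
Sum of distinct covariances = 10.24
Var(T) = ΣVar(i) + 2·Σcov = 9.93 + 2 × 10.24 = 30.41
α = (6/5)·(1 − 9.93/30.41) = 0.808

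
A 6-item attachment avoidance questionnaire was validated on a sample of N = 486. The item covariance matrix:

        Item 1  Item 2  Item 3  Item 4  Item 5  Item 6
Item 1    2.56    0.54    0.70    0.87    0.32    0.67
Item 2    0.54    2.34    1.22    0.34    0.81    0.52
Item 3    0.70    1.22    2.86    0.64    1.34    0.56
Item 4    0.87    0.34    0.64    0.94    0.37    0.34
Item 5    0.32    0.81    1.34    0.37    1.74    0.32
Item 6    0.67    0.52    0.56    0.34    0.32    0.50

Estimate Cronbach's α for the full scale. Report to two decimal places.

α = 0.76

Σσ²ᵢ = 2.56 + 2.34 + 2.86 + 0.94 + 1.74 + 0.50 = 10.94
Sum of off-diagonal covariances = 9.56
σ²_T = 10.94 + 2 × 9.56 = 30.06
α = (k/(k−1))·(1 − Σσ²ᵢ/σ²_T) = (6/5)·(1 − 10.94/30.06) = 0.76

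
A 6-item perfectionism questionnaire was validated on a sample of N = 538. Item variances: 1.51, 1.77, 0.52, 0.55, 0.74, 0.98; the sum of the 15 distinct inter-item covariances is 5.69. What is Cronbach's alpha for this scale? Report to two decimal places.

Cronbach's alpha = 0.78

Σσᵢ² = 1.51 + 1.77 + 0.52 + 0.55 + 0.74 + 0.98 = 6.07
Sum of distinct covariances = 5.69
Var(T) = Σσᵢ² + 2·Σcov = 6.07 + 2 × 5.69 = 17.45
α = (6/5)·(1 − 6.07/17.45) = 0.78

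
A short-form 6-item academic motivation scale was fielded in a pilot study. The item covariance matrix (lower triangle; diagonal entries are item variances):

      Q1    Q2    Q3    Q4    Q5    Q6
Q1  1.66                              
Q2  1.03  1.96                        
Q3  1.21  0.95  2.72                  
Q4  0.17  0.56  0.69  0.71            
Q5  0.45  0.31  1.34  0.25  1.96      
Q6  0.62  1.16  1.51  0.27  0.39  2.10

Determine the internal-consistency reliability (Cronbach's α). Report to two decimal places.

Cronbach's α = 0.80

sum of item variances = 1.66 + 1.96 + 2.72 + 0.71 + 1.96 + 2.10 = 11.11
Sum of off-diagonal covariances = 10.91
Var(T) = 11.11 + 2 × 10.91 = 32.93
α = (k/(k−1))·(1 − sum of item variances/Var(T)) = (6/5)·(1 − 11.11/32.93) = 0.80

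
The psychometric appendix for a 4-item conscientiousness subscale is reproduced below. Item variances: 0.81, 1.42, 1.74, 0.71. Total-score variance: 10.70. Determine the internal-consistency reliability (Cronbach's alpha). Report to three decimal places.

ΣVar(i) = 0.81 + 1.42 + 1.74 + 0.71 = 4.68
α = (k/(k−1))·(1 − ΣVar(i)/Var(T)) = (4/3)·(1 − 4.68/10.70) = 0.750

Cronbach's alpha = 0.750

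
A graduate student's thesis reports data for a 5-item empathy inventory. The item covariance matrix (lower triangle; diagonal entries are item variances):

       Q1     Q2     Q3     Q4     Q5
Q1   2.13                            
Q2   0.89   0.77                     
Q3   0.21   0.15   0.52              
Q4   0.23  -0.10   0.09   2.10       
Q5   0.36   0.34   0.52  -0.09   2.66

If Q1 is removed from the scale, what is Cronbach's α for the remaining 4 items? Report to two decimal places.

Cronbach's α = 0.31

Remaining items: Q2, Q3, Q4, Q5 (k = 4).
Σσᵢ² = 0.77 + 0.52 + 2.10 + 2.66 = 6.05
total variance = 6.05 + 2 × 0.91 = 7.87
α (item deleted) = (4/3)·(1 − 6.05/7.87) = 0.31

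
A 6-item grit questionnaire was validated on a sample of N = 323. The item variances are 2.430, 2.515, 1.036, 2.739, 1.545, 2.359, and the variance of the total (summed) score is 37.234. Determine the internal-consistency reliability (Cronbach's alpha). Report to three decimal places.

α = 0.793

Σσᵢ² = 2.430 + 2.515 + 1.036 + 2.739 + 1.545 + 2.359 = 12.624
α = (k/(k−1))·(1 − Σσᵢ²/σ²_T) = (6/5)·(1 − 12.624/37.234) = 0.793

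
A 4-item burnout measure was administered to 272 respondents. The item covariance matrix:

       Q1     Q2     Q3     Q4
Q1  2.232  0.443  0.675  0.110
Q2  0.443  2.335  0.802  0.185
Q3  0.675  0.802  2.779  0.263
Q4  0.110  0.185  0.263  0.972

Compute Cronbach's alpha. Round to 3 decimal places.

sum of item variances = 2.232 + 2.335 + 2.779 + 0.972 = 8.318
Sum of the distinct covariances = 2.478
total variance = 8.318 + 2 × 2.478 = 13.274
α = (k/(k−1))·(1 − sum of item variances/total variance) = (4/3)·(1 − 8.318/13.274) = 0.498

Cronbach's alpha = 0.498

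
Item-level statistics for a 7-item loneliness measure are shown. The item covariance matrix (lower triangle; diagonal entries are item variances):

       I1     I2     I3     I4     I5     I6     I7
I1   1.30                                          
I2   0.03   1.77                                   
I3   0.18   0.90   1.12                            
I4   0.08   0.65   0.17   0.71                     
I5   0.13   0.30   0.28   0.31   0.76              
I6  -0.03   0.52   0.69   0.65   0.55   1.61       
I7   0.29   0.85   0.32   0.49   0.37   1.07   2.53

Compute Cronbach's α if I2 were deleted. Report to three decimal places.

α = 0.696

Remaining items: I1, I3, I4, I5, I6, I7 (k = 6).
Σσ²ᵢ = 1.30 + 1.12 + 0.71 + 0.76 + 1.61 + 2.53 = 8.03
total variance = 8.03 + 2 × 5.55 = 19.13
α (item deleted) = (6/5)·(1 − 8.03/19.13) = 0.696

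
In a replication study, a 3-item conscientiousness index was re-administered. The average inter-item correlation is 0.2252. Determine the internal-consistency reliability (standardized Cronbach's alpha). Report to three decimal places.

Standardized α = k·r̄ / (1 + (k−1)·r̄) = 3 × 0.2252 / (1 + 2 × 0.2252)
  = 0.6756 / 1.4504 = 0.466

standardized Cronbach's alpha = 0.466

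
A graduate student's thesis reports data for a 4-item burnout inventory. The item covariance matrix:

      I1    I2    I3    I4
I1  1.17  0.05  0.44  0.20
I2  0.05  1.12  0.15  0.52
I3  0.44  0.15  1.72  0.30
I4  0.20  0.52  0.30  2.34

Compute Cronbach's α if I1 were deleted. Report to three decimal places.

α = 0.409

Remaining items: I2, I3, I4 (k = 3).
ΣVar(i) = 1.12 + 1.72 + 2.34 = 5.18
total variance = 5.18 + 2 × 0.97 = 7.12
α (item deleted) = (3/2)·(1 − 5.18/7.12) = 0.409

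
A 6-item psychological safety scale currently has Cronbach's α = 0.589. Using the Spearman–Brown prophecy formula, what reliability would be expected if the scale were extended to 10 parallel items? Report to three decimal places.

Length factor m = 10/6 = 1.6667
α' = m·α / (1 + (m−1)·α)
   = 10/6 × 0.589 / (1 + (10/6 − 1) × 0.589)
   = 0.9817 / 1.3927 = 0.705

predicted reliability = 0.705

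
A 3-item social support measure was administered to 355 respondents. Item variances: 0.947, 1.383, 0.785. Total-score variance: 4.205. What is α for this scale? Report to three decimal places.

Σσ²ᵢ = 0.947 + 1.383 + 0.785 = 3.115
α = (k/(k−1))·(1 − Σσ²ᵢ/σ²_total) = (3/2)·(1 − 3.115/4.205) = 0.389

α = 0.389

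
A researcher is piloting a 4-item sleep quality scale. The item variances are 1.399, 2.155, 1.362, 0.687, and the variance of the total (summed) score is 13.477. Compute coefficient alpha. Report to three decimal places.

Σσ²ᵢ = 1.399 + 2.155 + 1.362 + 0.687 = 5.603
α = (k/(k−1))·(1 − Σσ²ᵢ/total variance) = (4/3)·(1 − 5.603/13.477) = 0.779

α = 0.779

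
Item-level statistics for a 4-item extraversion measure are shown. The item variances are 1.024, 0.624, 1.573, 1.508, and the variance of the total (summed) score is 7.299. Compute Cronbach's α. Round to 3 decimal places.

ΣVar(i) = 1.024 + 0.624 + 1.573 + 1.508 = 4.729
α = (k/(k−1))·(1 − ΣVar(i)/Var(T)) = (4/3)·(1 − 4.729/7.299) = 0.469

Cronbach's α = 0.469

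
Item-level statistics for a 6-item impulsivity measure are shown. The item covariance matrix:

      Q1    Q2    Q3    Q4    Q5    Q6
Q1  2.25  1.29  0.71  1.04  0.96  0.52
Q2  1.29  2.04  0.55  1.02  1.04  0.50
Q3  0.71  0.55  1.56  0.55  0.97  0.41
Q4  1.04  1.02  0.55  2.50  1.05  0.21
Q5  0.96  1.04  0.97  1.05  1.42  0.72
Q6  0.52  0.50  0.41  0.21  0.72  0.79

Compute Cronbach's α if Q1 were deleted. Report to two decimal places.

Cronbach's α = 0.79

Remaining items: Q2, Q3, Q4, Q5, Q6 (k = 5).
Σσ²ᵢ = 2.04 + 1.56 + 2.50 + 1.42 + 0.79 = 8.31
Var(T) = 8.31 + 2 × 7.02 = 22.35
α (item deleted) = (5/4)·(1 − 8.31/22.35) = 0.79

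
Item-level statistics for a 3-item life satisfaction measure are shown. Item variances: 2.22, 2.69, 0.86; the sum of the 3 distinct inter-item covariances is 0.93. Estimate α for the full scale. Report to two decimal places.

α = 0.37

Σσᵢ² = 2.22 + 2.69 + 0.86 = 5.77
Sum of distinct covariances = 0.93
Var(T) = Σσᵢ² + 2·Σcov = 5.77 + 2 × 0.93 = 7.63
α = (3/2)·(1 − 5.77/7.63) = 0.37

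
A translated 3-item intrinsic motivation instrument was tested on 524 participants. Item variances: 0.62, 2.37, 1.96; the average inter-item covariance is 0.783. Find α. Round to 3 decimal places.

α = 0.730

Σσ²ᵢ = 0.62 + 2.37 + 1.96 = 4.95
Sum of the 3 distinct covariances = 3 × 0.783 = 2.349
Var(T) = Σσ²ᵢ + 2·Σcov = 4.95 + 2 × 2.349 = 9.648
α = (3/2)·(1 − 4.95/9.648) = 0.730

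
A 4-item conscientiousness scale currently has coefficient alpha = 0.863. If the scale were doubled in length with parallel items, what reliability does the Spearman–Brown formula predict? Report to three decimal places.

Length factor m = 2
α' = m·α / (1 + (m−1)·α)
   = 2 × 0.863 / (1 + (2 − 1) × 0.863)
   = 1.7260 / 1.8630 = 0.926

predicted reliability = 0.926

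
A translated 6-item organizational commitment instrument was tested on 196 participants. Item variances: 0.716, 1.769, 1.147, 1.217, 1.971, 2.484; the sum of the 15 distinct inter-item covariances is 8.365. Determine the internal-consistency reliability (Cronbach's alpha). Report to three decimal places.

α = 0.771

Σσᵢ² = 0.716 + 1.769 + 1.147 + 1.217 + 1.971 + 2.484 = 9.304
Sum of distinct covariances = 8.365
σ²_T = Σσᵢ² + 2·Σcov = 9.304 + 2 × 8.365 = 26.034
α = (6/5)·(1 − 9.304/26.034) = 0.771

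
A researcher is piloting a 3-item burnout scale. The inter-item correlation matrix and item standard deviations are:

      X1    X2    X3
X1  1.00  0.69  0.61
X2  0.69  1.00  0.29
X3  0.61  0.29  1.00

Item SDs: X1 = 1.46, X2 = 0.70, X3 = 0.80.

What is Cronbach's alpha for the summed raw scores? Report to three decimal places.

Σσ²ᵢ = 1.46² + 0.70² + 0.80² = 3.2616
Covariances σ_ij = r_ij · s_i · s_j:
  σ(X1,X2) = 0.69 × 1.46 × 0.70 = 0.7052
  σ(X1,X3) = 0.61 × 1.46 × 0.80 = 0.7125
  σ(X2,X3) = 0.29 × 0.70 × 0.80 = 0.1624
σ²_T = Σσ²ᵢ + 2·Σσ_ij = 3.2616 + 2 × 1.5801 = 6.4218
α = (3/2)·(1 − 3.2616/6.4218) = 0.738

α = 0.738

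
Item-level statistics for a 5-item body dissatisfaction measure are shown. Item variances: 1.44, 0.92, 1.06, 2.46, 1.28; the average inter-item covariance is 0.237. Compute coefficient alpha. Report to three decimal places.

coefficient alpha = 0.498

ΣVar(i) = 1.44 + 0.92 + 1.06 + 2.46 + 1.28 = 7.16
Sum of the 10 distinct covariances = 10 × 0.237 = 2.370
σ²_total = ΣVar(i) + 2·Σcov = 7.16 + 2 × 2.370 = 11.900
α = (5/4)·(1 − 7.16/11.900) = 0.498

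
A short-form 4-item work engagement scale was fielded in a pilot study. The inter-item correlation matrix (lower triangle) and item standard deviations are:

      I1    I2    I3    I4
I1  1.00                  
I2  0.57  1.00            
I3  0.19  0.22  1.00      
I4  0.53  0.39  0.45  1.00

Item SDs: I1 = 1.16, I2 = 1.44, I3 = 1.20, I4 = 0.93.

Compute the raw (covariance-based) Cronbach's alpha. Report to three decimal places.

Cronbach's alpha = 0.703

Σσ²ᵢ = 1.16² + 1.44² + 1.20² + 0.93² = 5.7241
Covariances σ_ij = r_ij · s_i · s_j:
  σ(I1,I2) = 0.57 × 1.16 × 1.44 = 0.9521
  σ(I1,I3) = 0.19 × 1.16 × 1.20 = 0.2645
  σ(I1,I4) = 0.53 × 1.16 × 0.93 = 0.5718
  σ(I2,I3) = 0.22 × 1.44 × 1.20 = 0.3802
  σ(I2,I4) = 0.39 × 1.44 × 0.93 = 0.5223
  σ(I3,I4) = 0.45 × 1.20 × 0.93 = 0.5022
σ²_T = Σσ²ᵢ + 2·Σσ_ij = 5.7241 + 2 × 3.1931 = 12.1103
α = (4/3)·(1 − 5.7241/12.1103) = 0.703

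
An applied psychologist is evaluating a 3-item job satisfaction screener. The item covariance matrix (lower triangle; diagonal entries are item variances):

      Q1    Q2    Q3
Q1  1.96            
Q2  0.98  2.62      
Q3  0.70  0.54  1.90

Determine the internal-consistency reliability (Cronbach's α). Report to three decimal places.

sum of item variances = 1.96 + 2.62 + 1.90 = 6.48
Σ_{i<j} σ_ij = 2.22
total variance = 6.48 + 2 × 2.22 = 10.92
α = (k/(k−1))·(1 − sum of item variances/total variance) = (3/2)·(1 − 6.48/10.92) = 0.610

Cronbach's α = 0.610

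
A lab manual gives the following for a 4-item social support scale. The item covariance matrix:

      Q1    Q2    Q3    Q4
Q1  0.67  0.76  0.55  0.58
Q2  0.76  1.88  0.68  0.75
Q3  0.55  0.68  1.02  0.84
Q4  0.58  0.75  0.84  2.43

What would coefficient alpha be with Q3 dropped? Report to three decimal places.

Remaining items: Q1, Q2, Q4 (k = 3).
ΣVar(i) = 0.67 + 1.88 + 2.43 = 4.98
total variance = 4.98 + 2 × 2.09 = 9.16
α (item deleted) = (3/2)·(1 − 4.98/9.16) = 0.684

coefficient alpha = 0.684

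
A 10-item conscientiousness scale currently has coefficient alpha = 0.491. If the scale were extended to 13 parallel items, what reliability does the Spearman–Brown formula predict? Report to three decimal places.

predicted reliability = 0.556

Length factor m = 13/10 = 1.3000
α' = m·α / (1 + (m−1)·α)
   = 13/10 × 0.491 / (1 + (13/10 − 1) × 0.491)
   = 0.6383 / 1.1473 = 0.556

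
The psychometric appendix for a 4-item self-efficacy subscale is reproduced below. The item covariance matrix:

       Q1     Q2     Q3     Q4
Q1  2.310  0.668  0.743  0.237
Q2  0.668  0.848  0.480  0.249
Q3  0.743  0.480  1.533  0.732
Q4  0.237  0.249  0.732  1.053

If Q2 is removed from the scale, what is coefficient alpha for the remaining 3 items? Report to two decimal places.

α = 0.62

Remaining items: Q1, Q3, Q4 (k = 3).
Σσᵢ² = 2.310 + 1.533 + 1.053 = 4.896
σ²_total = 4.896 + 2 × 1.712 = 8.320
α (item deleted) = (3/2)·(1 − 4.896/8.320) = 0.62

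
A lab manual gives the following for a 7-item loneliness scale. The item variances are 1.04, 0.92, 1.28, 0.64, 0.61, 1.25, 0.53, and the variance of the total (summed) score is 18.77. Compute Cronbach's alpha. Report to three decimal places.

ΣVar(i) = 1.04 + 0.92 + 1.28 + 0.64 + 0.61 + 1.25 + 0.53 = 6.27
α = (k/(k−1))·(1 − ΣVar(i)/total variance) = (7/6)·(1 − 6.27/18.77) = 0.777

Cronbach's alpha = 0.777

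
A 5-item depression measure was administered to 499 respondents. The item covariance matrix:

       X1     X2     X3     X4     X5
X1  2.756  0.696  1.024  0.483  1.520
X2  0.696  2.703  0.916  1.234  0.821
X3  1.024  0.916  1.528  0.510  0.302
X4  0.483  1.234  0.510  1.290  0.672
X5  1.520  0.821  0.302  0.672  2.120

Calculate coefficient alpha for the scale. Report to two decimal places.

coefficient alpha = 0.76

Σσᵢ² = 2.756 + 2.703 + 1.528 + 1.290 + 2.120 = 10.397
Σ_{i<j} σ_ij = 8.178
σ²_total = 10.397 + 2 × 8.178 = 26.753
α = (k/(k−1))·(1 − Σσᵢ²/σ²_total) = (5/4)·(1 − 10.397/26.753) = 0.76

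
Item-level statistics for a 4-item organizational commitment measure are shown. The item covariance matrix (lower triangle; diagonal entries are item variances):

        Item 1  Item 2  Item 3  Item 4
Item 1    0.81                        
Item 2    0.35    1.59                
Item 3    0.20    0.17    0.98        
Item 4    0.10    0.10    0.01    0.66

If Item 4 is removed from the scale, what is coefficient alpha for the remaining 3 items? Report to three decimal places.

Remaining items: Item 1, Item 2, Item 3 (k = 3).
ΣVar(i) = 0.81 + 1.59 + 0.98 = 3.38
total variance = 3.38 + 2 × 0.72 = 4.82
α (item deleted) = (3/2)·(1 − 3.38/4.82) = 0.448

α = 0.448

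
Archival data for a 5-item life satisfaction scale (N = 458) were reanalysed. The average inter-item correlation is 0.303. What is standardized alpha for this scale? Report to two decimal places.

Standardized α = k·r̄ / (1 + (k−1)·r̄) = 5 × 0.303 / (1 + 4 × 0.303)
  = 1.5150 / 2.2120 = 0.68

standardized alpha = 0.68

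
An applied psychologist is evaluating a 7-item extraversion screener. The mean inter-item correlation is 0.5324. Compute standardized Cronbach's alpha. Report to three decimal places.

Standardized α = k·r̄ / (1 + (k−1)·r̄) = 7 × 0.5324 / (1 + 6 × 0.5324)
  = 3.7268 / 4.1944 = 0.889

standardized Cronbach's alpha = 0.889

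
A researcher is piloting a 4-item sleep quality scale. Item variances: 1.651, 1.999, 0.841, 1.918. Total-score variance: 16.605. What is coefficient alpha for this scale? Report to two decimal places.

α = 0.82

ΣVar(i) = 1.651 + 1.999 + 0.841 + 1.918 = 6.409
α = (k/(k−1))·(1 − ΣVar(i)/total variance) = (4/3)·(1 − 6.409/16.605) = 0.82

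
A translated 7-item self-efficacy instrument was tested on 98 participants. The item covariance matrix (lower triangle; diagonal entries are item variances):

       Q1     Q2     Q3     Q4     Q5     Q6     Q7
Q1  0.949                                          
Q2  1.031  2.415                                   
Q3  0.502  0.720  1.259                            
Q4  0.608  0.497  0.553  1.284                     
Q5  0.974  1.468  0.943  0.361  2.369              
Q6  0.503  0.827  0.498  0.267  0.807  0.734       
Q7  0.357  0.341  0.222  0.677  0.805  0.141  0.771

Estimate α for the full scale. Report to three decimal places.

α = 0.850

sum of item variances = 0.949 + 2.415 + 1.259 + 1.284 + 2.369 + 0.734 + 0.771 = 9.781
Sum of off-diagonal covariances = 13.102
σ²_total = 9.781 + 2 × 13.102 = 35.985
α = (k/(k−1))·(1 − sum of item variances/σ²_total) = (7/6)·(1 − 9.781/35.985) = 0.850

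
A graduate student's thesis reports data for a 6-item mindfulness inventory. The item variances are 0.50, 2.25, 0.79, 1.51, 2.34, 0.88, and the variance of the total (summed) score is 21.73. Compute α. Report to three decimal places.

Σσ²ᵢ = 0.50 + 2.25 + 0.79 + 1.51 + 2.34 + 0.88 = 8.27
α = (k/(k−1))·(1 − Σσ²ᵢ/Var(T)) = (6/5)·(1 − 8.27/21.73) = 0.743

α = 0.743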